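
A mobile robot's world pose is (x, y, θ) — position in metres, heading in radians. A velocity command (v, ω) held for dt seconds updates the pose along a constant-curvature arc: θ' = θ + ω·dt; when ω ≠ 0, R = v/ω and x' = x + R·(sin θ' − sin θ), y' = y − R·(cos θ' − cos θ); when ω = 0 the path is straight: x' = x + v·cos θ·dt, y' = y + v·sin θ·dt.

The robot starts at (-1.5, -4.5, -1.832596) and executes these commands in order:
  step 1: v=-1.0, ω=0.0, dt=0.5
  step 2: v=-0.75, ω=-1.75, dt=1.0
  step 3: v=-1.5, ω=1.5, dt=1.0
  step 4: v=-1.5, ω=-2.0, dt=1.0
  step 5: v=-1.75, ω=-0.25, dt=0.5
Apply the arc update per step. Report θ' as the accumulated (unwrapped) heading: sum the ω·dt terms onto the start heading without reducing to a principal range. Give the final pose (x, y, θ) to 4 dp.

step 1: θ'=-1.8326 (straight) → pose (-1.3706, -4.0170, -1.8326)
step 2: θ'=-3.5826 (R=0.4286) → pose (-0.7737, -3.7404, -3.5826)
step 3: θ'=-2.0826 (R=-1.0000) → pose (0.5250, -3.3258, -2.0826)
step 4: θ'=-4.0826 (R=0.7500) → pose (1.7850, -3.2514, -4.0826)
step 5: θ'=-4.2076 (R=7.0000) → pose (2.2549, -3.9889, -4.2076)

(2.2549, -3.9889, -4.2076)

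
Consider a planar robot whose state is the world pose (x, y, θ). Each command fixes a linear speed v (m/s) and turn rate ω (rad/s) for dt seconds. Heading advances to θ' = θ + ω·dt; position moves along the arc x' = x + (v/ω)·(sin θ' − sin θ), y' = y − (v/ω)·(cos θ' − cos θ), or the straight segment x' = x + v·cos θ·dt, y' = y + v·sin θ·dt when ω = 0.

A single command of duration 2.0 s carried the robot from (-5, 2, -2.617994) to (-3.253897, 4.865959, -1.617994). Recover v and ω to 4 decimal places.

v = -1.7500, ω = 0.5000

Δθ = -1.617994 − -2.617994 = 1.000000
ω = Δθ/dt = 1.000000/2.0 = 0.5000
R = −Δy/(cos θ' − cos θ) = -3.5000
v = R·ω = -3.5000·0.5000 = -1.7500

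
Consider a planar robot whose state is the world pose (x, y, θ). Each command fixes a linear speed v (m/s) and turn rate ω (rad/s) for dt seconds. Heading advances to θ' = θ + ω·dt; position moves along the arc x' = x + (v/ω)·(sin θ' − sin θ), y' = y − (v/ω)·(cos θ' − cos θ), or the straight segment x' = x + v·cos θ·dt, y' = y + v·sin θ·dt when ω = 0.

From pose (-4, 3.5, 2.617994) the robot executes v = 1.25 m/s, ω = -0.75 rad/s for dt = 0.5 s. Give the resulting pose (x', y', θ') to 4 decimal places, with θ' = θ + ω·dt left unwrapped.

θ' = 2.6180 + -0.75·0.5 = 2.2430
R = v/ω = 1.25/-0.75 = -1.6667
x' = -4 + -1.6667·(sin 2.2430 − sin 2.6180) = -4.4708
y' = 3.5 − -1.6667·(cos 2.2430 − cos 2.6180) = 3.9055

(-4.4708, 3.9055, 2.2430)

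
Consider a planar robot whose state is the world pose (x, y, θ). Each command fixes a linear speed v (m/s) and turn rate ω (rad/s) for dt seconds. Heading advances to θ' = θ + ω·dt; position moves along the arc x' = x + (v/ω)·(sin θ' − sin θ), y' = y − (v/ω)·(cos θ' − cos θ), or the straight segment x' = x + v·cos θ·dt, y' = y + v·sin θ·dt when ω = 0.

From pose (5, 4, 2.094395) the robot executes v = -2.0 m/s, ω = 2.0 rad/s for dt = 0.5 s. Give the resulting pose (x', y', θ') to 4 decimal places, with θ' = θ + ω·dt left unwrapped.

θ' = 2.0944 + 2.0·0.5 = 3.0944
R = v/ω = -2.0/2.0 = -1.0000
x' = 5 + -1.0000·(sin 3.0944 − sin 2.0944) = 5.8188
y' = 4 − -1.0000·(cos 3.0944 − cos 2.0944) = 3.5011

(5.8188, 3.5011, 3.0944)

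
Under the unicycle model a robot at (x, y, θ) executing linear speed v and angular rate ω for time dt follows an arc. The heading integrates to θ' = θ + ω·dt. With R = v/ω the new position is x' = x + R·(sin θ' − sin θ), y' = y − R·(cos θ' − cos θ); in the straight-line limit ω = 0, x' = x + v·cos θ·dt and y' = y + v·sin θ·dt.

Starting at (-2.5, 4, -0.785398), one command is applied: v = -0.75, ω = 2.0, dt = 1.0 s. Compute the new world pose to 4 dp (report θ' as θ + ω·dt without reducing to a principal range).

θ' = -0.7854 + 2.0·1.0 = 1.2146
R = v/ω = -0.75/2.0 = -0.3750
x' = -2.5 + -0.3750·(sin 1.2146 − sin -0.7854) = -3.1166
y' = 4 − -0.3750·(cos 1.2146 − cos -0.7854) = 3.8656

(-3.1166, 3.8656, 1.2146)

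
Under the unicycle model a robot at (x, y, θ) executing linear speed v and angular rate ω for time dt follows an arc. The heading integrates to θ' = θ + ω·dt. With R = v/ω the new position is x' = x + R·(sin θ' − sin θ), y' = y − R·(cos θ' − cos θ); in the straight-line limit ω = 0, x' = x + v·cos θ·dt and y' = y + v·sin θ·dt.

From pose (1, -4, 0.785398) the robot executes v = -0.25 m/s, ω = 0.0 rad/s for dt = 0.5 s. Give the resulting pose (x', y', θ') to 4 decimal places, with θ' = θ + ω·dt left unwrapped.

θ' = 0.7854 + 0.0·0.5 = 0.7854
ω = 0 → straight: x' = 1 + -0.25·cos(0.7854)·0.5 = 0.9116
y' = -4 + -0.25·sin(0.7854)·0.5 = -4.0884

(0.9116, -4.0884, 0.7854)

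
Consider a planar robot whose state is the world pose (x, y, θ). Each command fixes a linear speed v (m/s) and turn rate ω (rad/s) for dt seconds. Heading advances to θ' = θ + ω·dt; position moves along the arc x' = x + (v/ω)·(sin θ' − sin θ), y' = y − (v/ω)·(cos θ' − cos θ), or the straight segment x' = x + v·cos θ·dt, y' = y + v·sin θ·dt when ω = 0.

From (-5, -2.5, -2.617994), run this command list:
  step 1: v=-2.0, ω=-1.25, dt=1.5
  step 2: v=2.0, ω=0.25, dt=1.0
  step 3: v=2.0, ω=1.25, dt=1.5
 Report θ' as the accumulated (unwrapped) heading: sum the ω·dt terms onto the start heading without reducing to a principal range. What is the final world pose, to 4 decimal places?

(-5.8567, -1.2389, -2.3680)

step 1: θ'=-4.4930 (R=1.6000) → pose (-2.6384, -3.5374, -4.4930)
step 2: θ'=-4.2430 (R=8.0000) → pose (-3.3119, -1.6598, -4.2430)
step 3: θ'=-2.3680 (R=1.6000) → pose (-5.8567, -1.2389, -2.3680)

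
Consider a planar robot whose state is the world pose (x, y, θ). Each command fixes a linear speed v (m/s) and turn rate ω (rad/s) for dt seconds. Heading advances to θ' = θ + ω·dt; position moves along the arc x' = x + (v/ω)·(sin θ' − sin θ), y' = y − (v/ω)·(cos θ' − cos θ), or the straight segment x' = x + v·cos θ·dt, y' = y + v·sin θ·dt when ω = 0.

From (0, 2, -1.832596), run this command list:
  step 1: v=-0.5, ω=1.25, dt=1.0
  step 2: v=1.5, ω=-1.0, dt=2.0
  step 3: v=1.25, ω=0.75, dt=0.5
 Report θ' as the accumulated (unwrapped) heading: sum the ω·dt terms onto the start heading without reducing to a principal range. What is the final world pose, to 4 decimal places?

(-0.6522, -0.5086, -2.2076)

step 1: θ'=-0.5826 (R=-0.4000) → pose (-0.1663, 2.4375, -0.5826)
step 2: θ'=-2.5826 (R=-1.5000) → pose (-0.1961, -0.0867, -2.5826)
step 3: θ'=-2.2076 (R=1.6667) → pose (-0.6522, -0.5086, -2.2076)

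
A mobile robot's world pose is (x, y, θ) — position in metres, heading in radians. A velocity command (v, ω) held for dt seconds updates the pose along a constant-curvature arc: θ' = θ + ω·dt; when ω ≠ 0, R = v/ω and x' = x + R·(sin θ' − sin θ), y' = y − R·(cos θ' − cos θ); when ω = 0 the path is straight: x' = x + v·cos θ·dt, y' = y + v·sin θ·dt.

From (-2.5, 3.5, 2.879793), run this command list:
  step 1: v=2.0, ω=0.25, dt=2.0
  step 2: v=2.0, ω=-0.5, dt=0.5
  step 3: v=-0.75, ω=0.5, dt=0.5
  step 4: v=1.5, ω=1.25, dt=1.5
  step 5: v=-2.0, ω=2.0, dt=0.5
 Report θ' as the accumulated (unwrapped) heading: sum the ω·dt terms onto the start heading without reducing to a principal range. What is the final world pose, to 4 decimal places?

step 1: θ'=3.3798 (R=8.0000) → pose (-6.4582, 3.5467, 3.3798)
step 2: θ'=3.1298 (R=-4.0000) → pose (-7.4492, 3.4340, 3.1298)
step 3: θ'=3.3798 (R=-1.5000) → pose (-7.0776, 3.4763, 3.3798)
step 4: θ'=5.2548 (R=1.2000) → pose (-7.8222, 1.6907, 5.2548)
step 5: θ'=6.2548 (R=-1.0000) → pose (-8.6503, 2.1741, 6.2548)

(-8.6503, 2.1741, 6.2548)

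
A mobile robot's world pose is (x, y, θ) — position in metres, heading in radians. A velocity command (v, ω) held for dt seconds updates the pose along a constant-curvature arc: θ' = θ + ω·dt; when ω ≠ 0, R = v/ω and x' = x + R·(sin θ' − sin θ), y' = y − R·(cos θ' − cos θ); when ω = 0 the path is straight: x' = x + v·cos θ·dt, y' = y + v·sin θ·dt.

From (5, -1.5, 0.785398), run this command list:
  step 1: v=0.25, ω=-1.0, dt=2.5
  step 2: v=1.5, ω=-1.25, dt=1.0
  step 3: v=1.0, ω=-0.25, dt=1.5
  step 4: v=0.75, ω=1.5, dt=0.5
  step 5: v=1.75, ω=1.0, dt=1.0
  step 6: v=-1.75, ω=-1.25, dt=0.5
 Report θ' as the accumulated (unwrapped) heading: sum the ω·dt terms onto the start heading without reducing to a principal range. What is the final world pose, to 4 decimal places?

step 1: θ'=-1.7146 (R=-0.2500) → pose (5.4242, -1.7126, -1.7146)
step 2: θ'=-2.9646 (R=-1.2000) → pose (4.4479, -2.7219, -2.9646)
step 3: θ'=-3.3396 (R=-4.0000) → pose (2.9567, -2.7062, -3.3396)
step 4: θ'=-2.5896 (R=0.5000) → pose (2.5962, -2.7707, -2.5896)
step 5: θ'=-1.5896 (R=1.7500) → pose (1.7641, -4.2279, -1.5896)
step 6: θ'=-2.2146 (R=1.4000) → pose (2.0442, -3.4139, -2.2146)

(2.0442, -3.4139, -2.2146)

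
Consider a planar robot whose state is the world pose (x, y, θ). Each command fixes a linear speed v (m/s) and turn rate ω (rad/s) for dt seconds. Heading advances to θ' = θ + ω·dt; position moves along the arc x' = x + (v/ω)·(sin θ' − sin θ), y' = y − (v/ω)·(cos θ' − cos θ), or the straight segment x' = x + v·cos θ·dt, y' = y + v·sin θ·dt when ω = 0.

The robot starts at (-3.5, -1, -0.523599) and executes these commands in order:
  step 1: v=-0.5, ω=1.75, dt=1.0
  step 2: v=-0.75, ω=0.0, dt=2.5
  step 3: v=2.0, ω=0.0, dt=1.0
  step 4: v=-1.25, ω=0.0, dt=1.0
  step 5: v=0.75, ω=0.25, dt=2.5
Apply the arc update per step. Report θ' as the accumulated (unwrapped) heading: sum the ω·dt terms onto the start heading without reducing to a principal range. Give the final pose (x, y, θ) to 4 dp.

(-4.2328, -0.3662, 1.8514)

step 1: θ'=1.2264 (R=-0.2857) → pose (-3.9118, -1.1510, 1.2264)
step 2: θ'=1.2264 (straight) → pose (-4.5448, -2.9159, 1.2264)
step 3: θ'=1.2264 (straight) → pose (-3.8696, -1.0333, 1.2264)
step 4: θ'=1.2264 (straight) → pose (-4.2916, -2.2099, 1.2264)
step 5: θ'=1.8514 (R=3.0000) → pose (-4.2328, -0.3662, 1.8514)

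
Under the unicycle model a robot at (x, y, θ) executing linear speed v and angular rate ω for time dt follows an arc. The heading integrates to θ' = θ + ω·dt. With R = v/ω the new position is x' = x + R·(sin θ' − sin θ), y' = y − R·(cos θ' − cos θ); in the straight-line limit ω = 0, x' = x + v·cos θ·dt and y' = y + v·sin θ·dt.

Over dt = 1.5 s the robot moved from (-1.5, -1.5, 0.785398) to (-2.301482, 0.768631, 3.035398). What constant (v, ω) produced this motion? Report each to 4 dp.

v = 2.0000, ω = 1.5000

Δθ = 3.035398 − 0.785398 = 2.250000
ω = Δθ/dt = 2.250000/1.5 = 1.5000
R = −Δy/(cos θ' − cos θ) = 1.3333
v = R·ω = 1.3333·1.5000 = 2.0000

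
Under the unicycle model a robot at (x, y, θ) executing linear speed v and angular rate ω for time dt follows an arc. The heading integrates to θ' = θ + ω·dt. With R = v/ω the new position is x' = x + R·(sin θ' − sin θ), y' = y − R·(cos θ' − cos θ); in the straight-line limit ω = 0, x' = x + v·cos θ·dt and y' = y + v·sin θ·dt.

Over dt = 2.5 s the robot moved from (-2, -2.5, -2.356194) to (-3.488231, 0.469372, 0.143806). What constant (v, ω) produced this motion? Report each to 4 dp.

v = -1.7500, ω = 1.0000

Δθ = 0.143806 − -2.356194 = 2.500000
ω = Δθ/dt = 2.500000/2.5 = 1.0000
R = −Δy/(cos θ' − cos θ) = -1.7500
v = R·ω = -1.7500·1.0000 = -1.7500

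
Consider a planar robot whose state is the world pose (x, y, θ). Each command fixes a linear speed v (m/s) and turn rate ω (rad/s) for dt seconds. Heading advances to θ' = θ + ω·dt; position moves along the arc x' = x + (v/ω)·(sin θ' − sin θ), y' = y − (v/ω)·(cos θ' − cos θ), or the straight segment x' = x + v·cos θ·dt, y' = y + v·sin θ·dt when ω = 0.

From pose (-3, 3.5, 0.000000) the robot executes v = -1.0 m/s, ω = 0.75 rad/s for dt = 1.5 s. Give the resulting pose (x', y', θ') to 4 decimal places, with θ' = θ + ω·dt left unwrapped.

θ' = 0.0000 + 0.75·1.5 = 1.1250
R = v/ω = -1.0/0.75 = -1.3333
x' = -3 + -1.3333·(sin 1.1250 − sin 0.0000) = -4.2030
y' = 3.5 − -1.3333·(cos 1.1250 − cos 0.0000) = 2.7416

(-4.2030, 2.7416, 1.1250)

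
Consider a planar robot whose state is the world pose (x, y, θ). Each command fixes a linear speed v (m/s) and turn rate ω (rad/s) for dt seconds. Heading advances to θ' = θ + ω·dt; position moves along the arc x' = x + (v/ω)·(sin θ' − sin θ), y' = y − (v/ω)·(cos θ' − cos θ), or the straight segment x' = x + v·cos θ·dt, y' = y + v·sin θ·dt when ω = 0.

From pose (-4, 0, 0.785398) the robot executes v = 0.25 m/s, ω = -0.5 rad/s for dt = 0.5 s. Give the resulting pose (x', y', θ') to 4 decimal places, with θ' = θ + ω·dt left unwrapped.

(-3.9015, 0.0765, 0.5354)

θ' = 0.7854 + -0.5·0.5 = 0.5354
R = v/ω = 0.25/-0.5 = -0.5000
x' = -4 + -0.5000·(sin 0.5354 − sin 0.7854) = -3.9015
y' = 0 − -0.5000·(cos 0.5354 − cos 0.7854) = 0.0765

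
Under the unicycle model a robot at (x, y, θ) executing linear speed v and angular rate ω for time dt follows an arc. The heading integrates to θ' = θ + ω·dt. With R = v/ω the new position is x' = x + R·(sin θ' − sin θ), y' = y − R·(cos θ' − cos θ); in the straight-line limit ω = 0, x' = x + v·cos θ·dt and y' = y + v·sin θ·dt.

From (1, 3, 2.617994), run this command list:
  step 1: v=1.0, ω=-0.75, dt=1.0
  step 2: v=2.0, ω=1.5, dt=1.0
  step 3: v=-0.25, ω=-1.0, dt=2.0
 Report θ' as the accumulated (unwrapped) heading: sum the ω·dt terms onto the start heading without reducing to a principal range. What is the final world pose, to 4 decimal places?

(-0.8814, 4.3791, 1.3680)

step 1: θ'=1.8680 (R=-1.3333) → pose (0.3918, 3.7642, 1.8680)
step 2: θ'=3.3680 (R=1.3333) → pose (-1.1824, 4.6731, 3.3680)
step 3: θ'=1.3680 (R=0.2500) → pose (-0.8814, 4.3791, 1.3680)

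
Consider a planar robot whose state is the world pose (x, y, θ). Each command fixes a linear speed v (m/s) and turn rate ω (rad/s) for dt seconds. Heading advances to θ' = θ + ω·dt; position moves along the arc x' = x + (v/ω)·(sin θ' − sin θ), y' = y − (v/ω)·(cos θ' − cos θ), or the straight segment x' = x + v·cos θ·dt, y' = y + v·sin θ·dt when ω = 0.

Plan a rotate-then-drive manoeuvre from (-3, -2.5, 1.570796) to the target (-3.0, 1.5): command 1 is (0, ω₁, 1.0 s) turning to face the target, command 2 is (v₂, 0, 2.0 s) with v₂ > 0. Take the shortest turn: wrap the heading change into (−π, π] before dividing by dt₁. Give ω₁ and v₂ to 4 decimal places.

ω₁ = 0.0000, v₂ = 2.0000

heading to target = atan2(1.5−-2.5, -3−-3) = 1.5708
Δθ = wrap(1.5708 − 1.5708) = 0.0000; ω₁ = Δθ/dt₁ = 0.0000
distance = √((-3−-3)² + (1.5−-2.5)²) = 4.0000; v₂ = distance/dt₂ = 2.0000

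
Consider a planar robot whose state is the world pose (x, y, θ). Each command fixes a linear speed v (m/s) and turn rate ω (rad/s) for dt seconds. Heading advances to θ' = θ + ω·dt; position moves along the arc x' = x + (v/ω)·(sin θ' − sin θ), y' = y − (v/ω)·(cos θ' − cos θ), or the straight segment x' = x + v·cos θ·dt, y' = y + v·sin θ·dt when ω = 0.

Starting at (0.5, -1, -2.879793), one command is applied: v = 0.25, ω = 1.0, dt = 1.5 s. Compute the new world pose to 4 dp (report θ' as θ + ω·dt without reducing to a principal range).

θ' = -2.8798 + 1.0·1.5 = -1.3798
R = v/ω = 0.25/1.0 = 0.2500
x' = 0.5 + 0.2500·(sin -1.3798 − sin -2.8798) = 0.3193
y' = -1 − 0.2500·(cos -1.3798 − cos -2.8798) = -1.2889

(0.3193, -1.2889, -1.3798)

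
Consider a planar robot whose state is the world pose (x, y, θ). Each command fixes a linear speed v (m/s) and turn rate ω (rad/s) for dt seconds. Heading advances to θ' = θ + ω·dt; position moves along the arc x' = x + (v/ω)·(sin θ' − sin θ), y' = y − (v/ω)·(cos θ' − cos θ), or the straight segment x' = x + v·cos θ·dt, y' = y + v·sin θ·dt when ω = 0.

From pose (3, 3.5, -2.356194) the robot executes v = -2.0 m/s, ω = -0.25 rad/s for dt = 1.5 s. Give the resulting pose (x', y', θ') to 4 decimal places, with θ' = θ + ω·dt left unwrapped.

θ' = -2.3562 + -0.25·1.5 = -2.7312
R = v/ω = -2.0/-0.25 = 8.0000
x' = 3 + 8.0000·(sin -2.7312 − sin -2.3562) = 5.4651
y' = 3.5 − 8.0000·(cos -2.7312 − cos -2.3562) = 5.1788

(5.4651, 5.1788, -2.7312)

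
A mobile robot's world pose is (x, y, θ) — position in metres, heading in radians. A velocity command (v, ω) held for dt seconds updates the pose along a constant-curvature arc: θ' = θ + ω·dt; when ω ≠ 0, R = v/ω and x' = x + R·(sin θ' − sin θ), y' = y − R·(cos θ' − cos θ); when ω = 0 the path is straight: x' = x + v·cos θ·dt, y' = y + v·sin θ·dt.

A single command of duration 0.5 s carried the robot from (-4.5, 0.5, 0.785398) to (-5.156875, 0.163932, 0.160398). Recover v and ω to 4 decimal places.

Δθ = 0.160398 − 0.785398 = -0.625000
ω = Δθ/dt = -0.625000/0.5 = -1.2500
R = Δx/(sin θ' − sin θ) = 1.2000
v = R·ω = 1.2000·-1.2500 = -1.5000

v = -1.5000, ω = -1.2500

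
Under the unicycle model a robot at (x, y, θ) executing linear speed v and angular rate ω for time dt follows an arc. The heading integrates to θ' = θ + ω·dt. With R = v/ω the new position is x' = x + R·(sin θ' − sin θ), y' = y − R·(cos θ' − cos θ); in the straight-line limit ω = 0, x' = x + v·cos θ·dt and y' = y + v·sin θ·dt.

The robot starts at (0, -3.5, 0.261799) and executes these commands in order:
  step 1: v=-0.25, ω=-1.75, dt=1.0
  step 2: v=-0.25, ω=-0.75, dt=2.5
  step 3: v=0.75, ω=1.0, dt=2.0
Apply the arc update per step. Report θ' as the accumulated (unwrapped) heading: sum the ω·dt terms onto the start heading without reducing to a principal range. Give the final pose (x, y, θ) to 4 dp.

(-0.6726, -3.9074, -1.3632)

step 1: θ'=-1.4882 (R=0.1429) → pose (-0.1793, -3.3738, -1.4882)
step 2: θ'=-3.3632 (R=0.3333) → pose (0.2261, -3.0211, -3.3632)
step 3: θ'=-1.3632 (R=0.7500) → pose (-0.6726, -3.9074, -1.3632)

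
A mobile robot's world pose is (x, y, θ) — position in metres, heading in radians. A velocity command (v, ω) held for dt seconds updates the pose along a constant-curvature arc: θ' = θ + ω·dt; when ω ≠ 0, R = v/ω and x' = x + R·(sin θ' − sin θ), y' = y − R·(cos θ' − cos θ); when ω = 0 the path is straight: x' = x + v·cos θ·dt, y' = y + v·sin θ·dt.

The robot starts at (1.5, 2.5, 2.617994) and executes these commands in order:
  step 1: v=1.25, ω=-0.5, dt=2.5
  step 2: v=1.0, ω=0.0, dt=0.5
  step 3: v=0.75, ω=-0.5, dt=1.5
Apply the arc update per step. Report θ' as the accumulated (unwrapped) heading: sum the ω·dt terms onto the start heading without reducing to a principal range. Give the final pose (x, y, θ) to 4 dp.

step 1: θ'=1.3680 (R=-2.5000) → pose (0.3012, 5.1686, 1.3680)
step 2: θ'=1.3680 (straight) → pose (0.4019, 5.6584, 1.3680)
step 3: θ'=0.6180 (R=-1.5000) → pose (1.0021, 6.5788, 0.6180)

(1.0021, 6.5788, 0.6180)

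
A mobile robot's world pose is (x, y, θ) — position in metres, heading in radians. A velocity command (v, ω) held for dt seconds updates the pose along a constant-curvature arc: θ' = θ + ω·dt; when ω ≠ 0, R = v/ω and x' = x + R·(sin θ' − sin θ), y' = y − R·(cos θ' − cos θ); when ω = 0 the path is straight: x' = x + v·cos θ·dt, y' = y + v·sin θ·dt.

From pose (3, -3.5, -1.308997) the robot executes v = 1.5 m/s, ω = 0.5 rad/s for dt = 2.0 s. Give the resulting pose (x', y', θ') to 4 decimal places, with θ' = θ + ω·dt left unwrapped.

(4.9855, -5.5815, -0.3090)

θ' = -1.3090 + 0.5·2.0 = -0.3090
R = v/ω = 1.5/0.5 = 3.0000
x' = 3 + 3.0000·(sin -0.3090 − sin -1.3090) = 4.9855
y' = -3.5 − 3.0000·(cos -0.3090 − cos -1.3090) = -5.5815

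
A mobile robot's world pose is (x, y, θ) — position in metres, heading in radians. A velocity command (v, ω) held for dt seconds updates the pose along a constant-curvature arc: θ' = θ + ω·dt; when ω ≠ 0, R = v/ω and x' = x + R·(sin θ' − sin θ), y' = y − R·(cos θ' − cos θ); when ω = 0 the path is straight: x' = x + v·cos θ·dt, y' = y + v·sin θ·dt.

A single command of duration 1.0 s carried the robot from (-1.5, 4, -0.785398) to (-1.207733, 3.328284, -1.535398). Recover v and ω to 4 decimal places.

Δθ = -1.535398 − -0.785398 = -0.750000
ω = Δθ/dt = -0.750000/1.0 = -0.7500
R = −Δy/(cos θ' − cos θ) = -1.0000
v = R·ω = -1.0000·-0.7500 = 0.7500

v = 0.7500, ω = -0.7500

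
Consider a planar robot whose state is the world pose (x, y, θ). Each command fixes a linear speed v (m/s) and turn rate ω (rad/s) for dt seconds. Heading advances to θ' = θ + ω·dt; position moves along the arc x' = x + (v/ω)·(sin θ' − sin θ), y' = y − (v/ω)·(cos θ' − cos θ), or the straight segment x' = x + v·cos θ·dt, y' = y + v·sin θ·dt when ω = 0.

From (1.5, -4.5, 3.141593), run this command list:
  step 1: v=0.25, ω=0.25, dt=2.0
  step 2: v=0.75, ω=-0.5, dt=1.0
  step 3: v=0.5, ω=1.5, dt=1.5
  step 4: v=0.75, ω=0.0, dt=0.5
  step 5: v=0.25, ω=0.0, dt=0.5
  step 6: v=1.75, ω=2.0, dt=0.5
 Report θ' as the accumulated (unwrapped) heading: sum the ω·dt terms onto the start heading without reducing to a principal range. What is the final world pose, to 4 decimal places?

step 1: θ'=3.6416 (R=1.0000) → pose (1.0206, -4.6224, 3.6416)
step 2: θ'=3.1416 (R=-1.5000) → pose (0.3014, -4.8060, 3.1416)
step 3: θ'=5.3916 (R=0.3333) → pose (0.0421, -5.3488, 5.3916)
step 4: θ'=5.3916 (straight) → pose (0.2776, -5.6405, 5.3916)
step 5: θ'=5.3916 (straight) → pose (0.3562, -5.7378, 5.3916)
step 6: θ'=6.3916 (R=0.8750) → pose (1.1317, -6.0580, 6.3916)

(1.1317, -6.0580, 6.3916)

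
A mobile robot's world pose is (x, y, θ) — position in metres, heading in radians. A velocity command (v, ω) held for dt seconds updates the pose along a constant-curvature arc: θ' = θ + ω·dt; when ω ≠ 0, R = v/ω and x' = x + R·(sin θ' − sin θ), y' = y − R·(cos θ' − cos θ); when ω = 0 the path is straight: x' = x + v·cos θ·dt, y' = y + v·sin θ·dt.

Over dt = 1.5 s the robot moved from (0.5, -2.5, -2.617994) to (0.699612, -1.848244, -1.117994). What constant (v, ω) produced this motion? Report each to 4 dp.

Δθ = -1.117994 − -2.617994 = 1.500000
ω = Δθ/dt = 1.500000/1.5 = 1.0000
R = −Δy/(cos θ' − cos θ) = -0.5000
v = R·ω = -0.5000·1.0000 = -0.5000

v = -0.5000, ω = 1.0000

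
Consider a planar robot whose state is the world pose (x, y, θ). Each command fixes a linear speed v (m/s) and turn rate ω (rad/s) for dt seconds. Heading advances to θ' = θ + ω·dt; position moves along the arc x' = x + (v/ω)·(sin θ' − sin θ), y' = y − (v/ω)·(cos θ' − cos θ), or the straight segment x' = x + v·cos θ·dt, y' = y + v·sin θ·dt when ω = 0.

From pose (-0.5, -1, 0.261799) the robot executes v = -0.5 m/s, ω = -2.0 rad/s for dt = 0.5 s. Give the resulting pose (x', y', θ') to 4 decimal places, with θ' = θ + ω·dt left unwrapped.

θ' = 0.2618 + -2.0·0.5 = -0.7382
R = v/ω = -0.5/-2.0 = 0.2500
x' = -0.5 + 0.2500·(sin -0.7382 − sin 0.2618) = -0.7329
y' = -1 − 0.2500·(cos -0.7382 − cos 0.2618) = -0.9434

(-0.7329, -0.9434, -0.7382)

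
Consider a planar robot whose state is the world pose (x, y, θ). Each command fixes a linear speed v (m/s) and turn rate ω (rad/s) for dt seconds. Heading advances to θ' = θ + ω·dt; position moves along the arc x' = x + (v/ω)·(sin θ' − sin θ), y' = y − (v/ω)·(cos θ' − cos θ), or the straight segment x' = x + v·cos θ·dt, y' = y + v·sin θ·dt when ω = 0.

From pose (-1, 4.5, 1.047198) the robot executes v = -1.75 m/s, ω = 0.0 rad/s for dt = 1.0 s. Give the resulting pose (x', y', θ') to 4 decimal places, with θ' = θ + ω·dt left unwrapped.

θ' = 1.0472 + 0.0·1.0 = 1.0472
ω = 0 → straight: x' = -1 + -1.75·cos(1.0472)·1.0 = -1.8750
y' = 4.5 + -1.75·sin(1.0472)·1.0 = 2.9845

(-1.8750, 2.9845, 1.0472)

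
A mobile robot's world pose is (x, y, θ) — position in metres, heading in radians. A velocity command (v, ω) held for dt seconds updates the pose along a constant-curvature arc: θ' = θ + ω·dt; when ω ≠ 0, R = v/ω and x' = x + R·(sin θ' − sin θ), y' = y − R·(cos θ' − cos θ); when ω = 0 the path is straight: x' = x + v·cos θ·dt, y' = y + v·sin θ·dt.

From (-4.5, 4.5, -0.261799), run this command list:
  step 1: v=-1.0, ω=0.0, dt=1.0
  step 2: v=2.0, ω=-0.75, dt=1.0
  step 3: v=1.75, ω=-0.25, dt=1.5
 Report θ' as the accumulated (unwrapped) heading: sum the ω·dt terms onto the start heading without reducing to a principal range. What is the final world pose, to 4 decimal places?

step 1: θ'=-0.2618 (straight) → pose (-5.4659, 4.7588, -0.2618)
step 2: θ'=-1.0118 (R=-2.6667) → pose (-3.8953, 3.5972, -1.0118)
step 3: θ'=-1.3868 (R=-7.0000) → pose (-2.9480, 1.1656, -1.3868)

(-2.9480, 1.1656, -1.3868)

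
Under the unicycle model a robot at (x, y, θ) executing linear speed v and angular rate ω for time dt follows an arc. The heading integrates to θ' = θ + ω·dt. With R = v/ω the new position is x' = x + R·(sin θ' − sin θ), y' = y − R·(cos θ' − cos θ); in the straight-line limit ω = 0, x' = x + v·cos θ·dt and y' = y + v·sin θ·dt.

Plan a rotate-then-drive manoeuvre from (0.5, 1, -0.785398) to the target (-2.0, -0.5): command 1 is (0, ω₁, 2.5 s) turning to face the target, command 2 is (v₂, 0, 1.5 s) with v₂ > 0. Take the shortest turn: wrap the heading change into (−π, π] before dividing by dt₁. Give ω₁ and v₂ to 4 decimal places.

heading to target = atan2(-0.5−1, -2−0.5) = -2.6012
Δθ = wrap(-2.6012 − -0.7854) = -1.8158; ω₁ = Δθ/dt₁ = -0.7263
distance = √((-2−0.5)² + (-0.5−1)²) = 2.9155; v₂ = distance/dt₂ = 1.9437

ω₁ = -0.7263, v₂ = 1.9437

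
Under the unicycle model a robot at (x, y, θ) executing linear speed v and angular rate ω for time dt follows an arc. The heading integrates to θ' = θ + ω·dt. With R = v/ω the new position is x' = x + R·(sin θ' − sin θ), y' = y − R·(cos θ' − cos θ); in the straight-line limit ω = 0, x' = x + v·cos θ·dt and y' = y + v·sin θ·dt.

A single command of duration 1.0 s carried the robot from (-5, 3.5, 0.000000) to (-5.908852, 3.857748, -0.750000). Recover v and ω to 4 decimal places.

Δθ = -0.750000 − 0.000000 = -0.750000
ω = Δθ/dt = -0.750000/1.0 = -0.7500
R = Δx/(sin θ' − sin θ) = 1.3333
v = R·ω = 1.3333·-0.7500 = -1.0000

v = -1.0000, ω = -0.7500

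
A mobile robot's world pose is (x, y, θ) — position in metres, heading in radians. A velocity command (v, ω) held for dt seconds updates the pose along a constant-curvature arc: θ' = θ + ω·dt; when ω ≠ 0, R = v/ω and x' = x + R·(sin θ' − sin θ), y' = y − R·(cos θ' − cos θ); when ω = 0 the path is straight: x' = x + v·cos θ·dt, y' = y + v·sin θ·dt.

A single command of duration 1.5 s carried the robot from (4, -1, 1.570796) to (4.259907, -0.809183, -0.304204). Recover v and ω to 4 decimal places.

v = 0.2500, ω = -1.2500

Δθ = -0.304204 − 1.570796 = -1.875000
ω = Δθ/dt = -1.875000/1.5 = -1.2500
R = Δx/(sin θ' − sin θ) = -0.2000
v = R·ω = -0.2000·-1.2500 = 0.2500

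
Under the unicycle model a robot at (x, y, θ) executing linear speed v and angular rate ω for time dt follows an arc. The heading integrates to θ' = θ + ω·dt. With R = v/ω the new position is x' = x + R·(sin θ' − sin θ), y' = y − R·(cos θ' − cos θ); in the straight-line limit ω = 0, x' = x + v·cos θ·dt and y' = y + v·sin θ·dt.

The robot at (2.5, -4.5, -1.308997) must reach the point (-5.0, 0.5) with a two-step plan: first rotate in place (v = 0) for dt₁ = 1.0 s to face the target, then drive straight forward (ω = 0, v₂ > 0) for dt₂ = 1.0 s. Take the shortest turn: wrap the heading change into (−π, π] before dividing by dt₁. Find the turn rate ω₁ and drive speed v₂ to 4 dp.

heading to target = atan2(0.5−-4.5, -5−2.5) = 2.5536
Δθ = wrap(2.5536 − -1.3090) = -2.4206; ω₁ = Δθ/dt₁ = -2.4206
distance = √((-5−2.5)² + (0.5−-4.5)²) = 9.0139; v₂ = distance/dt₂ = 9.0139

ω₁ = -2.4206, v₂ = 9.0139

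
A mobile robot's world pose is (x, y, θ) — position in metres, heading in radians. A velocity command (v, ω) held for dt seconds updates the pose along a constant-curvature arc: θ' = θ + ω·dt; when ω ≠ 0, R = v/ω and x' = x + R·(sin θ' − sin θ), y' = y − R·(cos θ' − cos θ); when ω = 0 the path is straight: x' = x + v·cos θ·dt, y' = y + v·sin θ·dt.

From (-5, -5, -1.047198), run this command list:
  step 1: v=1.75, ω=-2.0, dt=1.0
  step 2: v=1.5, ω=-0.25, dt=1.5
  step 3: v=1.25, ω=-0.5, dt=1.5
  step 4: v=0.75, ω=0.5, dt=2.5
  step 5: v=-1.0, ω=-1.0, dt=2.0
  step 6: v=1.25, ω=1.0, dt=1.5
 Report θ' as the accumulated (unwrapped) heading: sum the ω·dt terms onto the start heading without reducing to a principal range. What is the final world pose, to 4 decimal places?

step 1: θ'=-3.0472 (R=-0.8750) → pose (-5.6753, -6.3086, -3.0472)
step 2: θ'=-3.4222 (R=-6.0000) → pose (-7.9025, -6.1006, -3.4222)
step 3: θ'=-4.1722 (R=-2.5000) → pose (-9.3541, -4.9842, -4.1722)
step 4: θ'=-2.9222 (R=1.5000) → pose (-10.9670, -4.2916, -2.9222)
step 5: θ'=-4.9222 (R=1.0000) → pose (-9.7713, -5.4759, -4.9222)
step 6: θ'=-3.4222 (R=1.2500) → pose (-10.6477, -4.0144, -3.4222)

(-10.6477, -4.0144, -3.4222)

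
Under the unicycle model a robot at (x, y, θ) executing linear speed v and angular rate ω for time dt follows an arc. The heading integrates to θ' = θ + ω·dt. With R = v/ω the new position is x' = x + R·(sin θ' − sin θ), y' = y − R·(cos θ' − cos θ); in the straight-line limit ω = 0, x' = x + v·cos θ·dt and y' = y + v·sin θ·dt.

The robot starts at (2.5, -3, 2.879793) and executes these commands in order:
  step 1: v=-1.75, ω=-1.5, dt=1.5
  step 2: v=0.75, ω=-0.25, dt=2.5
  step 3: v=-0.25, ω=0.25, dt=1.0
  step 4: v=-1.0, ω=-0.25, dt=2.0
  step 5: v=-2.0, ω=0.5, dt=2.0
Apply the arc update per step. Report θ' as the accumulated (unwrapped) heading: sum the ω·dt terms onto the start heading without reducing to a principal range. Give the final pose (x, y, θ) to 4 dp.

(-1.3003, -5.5027, 0.7548)

step 1: θ'=0.6298 (R=1.1667) → pose (2.8852, -5.0698, 0.6298)
step 2: θ'=0.0048 (R=-3.0000) → pose (4.6377, -4.4942, 0.0048)
step 3: θ'=0.2548 (R=-1.0000) → pose (4.3905, -4.5265, 0.2548)
step 4: θ'=-0.2452 (R=4.0000) → pose (2.4113, -4.5360, -0.2452)
step 5: θ'=0.7548 (R=-4.0000) → pose (-1.3003, -5.5027, 0.7548)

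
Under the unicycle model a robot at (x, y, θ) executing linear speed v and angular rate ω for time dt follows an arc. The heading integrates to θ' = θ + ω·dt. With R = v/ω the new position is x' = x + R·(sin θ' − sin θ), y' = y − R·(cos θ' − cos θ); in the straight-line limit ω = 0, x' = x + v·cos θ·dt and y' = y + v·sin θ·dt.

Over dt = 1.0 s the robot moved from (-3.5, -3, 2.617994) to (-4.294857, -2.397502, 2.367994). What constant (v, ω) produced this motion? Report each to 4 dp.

v = 1.0000, ω = -0.2500

Δθ = 2.367994 − 2.617994 = -0.250000
ω = Δθ/dt = -0.250000/1.0 = -0.2500
R = Δx/(sin θ' − sin θ) = -4.0000
v = R·ω = -4.0000·-0.2500 = 1.0000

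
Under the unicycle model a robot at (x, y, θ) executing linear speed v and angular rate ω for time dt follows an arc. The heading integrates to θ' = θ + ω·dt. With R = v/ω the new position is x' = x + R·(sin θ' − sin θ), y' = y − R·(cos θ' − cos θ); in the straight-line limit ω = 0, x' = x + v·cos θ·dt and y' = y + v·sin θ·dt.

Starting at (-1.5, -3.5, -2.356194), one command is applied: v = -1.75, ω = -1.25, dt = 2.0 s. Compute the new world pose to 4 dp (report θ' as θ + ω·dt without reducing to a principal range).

θ' = -2.3562 + -1.25·2.0 = -4.8562
R = v/ω = -1.75/-1.25 = 1.4000
x' = -1.5 + 1.4000·(sin -4.8562 − sin -2.3562) = 0.8755
y' = -3.5 − 1.4000·(cos -4.8562 − cos -2.3562) = -4.6906

(0.8755, -4.6906, -4.8562)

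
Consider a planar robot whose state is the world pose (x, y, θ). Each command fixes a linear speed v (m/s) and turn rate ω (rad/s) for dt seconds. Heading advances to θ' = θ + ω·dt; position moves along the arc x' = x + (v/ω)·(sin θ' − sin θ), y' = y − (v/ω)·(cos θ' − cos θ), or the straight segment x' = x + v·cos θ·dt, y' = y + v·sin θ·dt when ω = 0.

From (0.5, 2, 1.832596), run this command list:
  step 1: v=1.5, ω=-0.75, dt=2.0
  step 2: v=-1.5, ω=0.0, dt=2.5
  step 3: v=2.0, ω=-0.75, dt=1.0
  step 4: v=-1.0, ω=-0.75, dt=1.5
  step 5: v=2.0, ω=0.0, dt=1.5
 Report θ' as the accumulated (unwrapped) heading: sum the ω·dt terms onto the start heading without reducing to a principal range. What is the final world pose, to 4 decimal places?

(-0.5211, 1.2831, -1.5424)

step 1: θ'=0.3326 (R=-2.0000) → pose (1.7789, 4.4080, 0.3326)
step 2: θ'=0.3326 (straight) → pose (-1.7656, 3.1837, 0.3326)
step 3: θ'=-0.4174 (R=-2.6667) → pose (0.1861, 3.1009, -0.4174)
step 4: θ'=-1.5424 (R=1.3333) → pose (-0.6062, 4.2819, -1.5424)
step 5: θ'=-1.5424 (straight) → pose (-0.5211, 1.2831, -1.5424)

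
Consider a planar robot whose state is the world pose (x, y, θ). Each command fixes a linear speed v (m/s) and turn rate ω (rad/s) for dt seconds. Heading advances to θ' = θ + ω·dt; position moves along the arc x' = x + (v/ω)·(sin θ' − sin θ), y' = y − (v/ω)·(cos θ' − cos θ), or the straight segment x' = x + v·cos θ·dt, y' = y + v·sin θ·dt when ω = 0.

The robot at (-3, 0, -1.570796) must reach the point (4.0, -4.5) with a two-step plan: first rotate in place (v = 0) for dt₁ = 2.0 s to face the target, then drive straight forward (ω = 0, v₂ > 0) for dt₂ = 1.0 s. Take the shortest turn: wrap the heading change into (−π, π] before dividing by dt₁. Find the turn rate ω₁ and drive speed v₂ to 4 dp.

ω₁ = 0.4997, v₂ = 8.3217

heading to target = atan2(-4.5−0, 4−-3) = -0.5713
Δθ = wrap(-0.5713 − -1.5708) = 0.9995; ω₁ = Δθ/dt₁ = 0.4997
distance = √((4−-3)² + (-4.5−0)²) = 8.3217; v₂ = distance/dt₂ = 8.3217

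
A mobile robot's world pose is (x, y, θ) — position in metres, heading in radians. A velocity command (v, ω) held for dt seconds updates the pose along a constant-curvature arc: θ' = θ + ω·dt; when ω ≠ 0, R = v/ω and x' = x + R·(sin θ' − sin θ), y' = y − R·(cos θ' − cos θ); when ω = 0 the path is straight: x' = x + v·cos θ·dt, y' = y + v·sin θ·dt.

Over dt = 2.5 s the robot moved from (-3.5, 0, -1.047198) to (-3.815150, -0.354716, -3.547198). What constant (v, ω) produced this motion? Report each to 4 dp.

v = 0.2500, ω = -1.0000

Δθ = -3.547198 − -1.047198 = -2.500000
ω = Δθ/dt = -2.500000/2.5 = -1.0000
R = −Δy/(cos θ' − cos θ) = -0.2500
v = R·ω = -0.2500·-1.0000 = 0.2500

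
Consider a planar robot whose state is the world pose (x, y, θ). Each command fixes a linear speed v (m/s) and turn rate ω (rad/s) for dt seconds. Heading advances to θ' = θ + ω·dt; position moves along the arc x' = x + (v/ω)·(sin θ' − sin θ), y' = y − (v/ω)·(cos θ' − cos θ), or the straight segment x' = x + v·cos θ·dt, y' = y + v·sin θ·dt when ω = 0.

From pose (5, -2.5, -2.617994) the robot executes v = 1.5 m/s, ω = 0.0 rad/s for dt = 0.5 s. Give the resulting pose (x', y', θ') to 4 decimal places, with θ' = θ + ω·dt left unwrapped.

θ' = -2.6180 + 0.0·0.5 = -2.6180
ω = 0 → straight: x' = 5 + 1.5·cos(-2.6180)·0.5 = 4.3505
y' = -2.5 + 1.5·sin(-2.6180)·0.5 = -2.8750

(4.3505, -2.8750, -2.6180)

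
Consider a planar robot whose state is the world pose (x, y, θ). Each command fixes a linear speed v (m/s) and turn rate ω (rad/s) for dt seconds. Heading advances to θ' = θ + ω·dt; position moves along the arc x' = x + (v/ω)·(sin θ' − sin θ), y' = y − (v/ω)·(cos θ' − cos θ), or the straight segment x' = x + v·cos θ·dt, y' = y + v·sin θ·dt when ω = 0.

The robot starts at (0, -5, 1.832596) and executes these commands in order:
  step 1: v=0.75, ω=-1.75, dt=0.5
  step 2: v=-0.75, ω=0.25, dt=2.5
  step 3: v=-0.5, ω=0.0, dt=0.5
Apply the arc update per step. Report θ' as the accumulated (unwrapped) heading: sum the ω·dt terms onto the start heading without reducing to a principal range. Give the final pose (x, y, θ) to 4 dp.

step 1: θ'=0.9576 (R=-0.4286) → pose (0.0635, -4.6424, 0.9576)
step 2: θ'=1.5826 (R=-3.0000) → pose (-0.4829, -6.4043, 1.5826)
step 3: θ'=1.5826 (straight) → pose (-0.4799, -6.6543, 1.5826)

(-0.4799, -6.6543, 1.5826)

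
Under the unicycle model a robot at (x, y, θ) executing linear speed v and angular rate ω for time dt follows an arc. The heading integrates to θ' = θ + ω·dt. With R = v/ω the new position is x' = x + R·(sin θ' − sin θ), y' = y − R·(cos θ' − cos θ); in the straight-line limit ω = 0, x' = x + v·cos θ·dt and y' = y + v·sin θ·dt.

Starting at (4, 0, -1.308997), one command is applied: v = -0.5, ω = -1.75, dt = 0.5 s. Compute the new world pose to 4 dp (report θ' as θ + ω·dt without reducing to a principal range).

(4.0423, 0.2384, -2.1840)

θ' = -1.3090 + -1.75·0.5 = -2.1840
R = v/ω = -0.5/-1.75 = 0.2857
x' = 4 + 0.2857·(sin -2.1840 − sin -1.3090) = 4.0423
y' = 0 − 0.2857·(cos -2.1840 − cos -1.3090) = 0.2384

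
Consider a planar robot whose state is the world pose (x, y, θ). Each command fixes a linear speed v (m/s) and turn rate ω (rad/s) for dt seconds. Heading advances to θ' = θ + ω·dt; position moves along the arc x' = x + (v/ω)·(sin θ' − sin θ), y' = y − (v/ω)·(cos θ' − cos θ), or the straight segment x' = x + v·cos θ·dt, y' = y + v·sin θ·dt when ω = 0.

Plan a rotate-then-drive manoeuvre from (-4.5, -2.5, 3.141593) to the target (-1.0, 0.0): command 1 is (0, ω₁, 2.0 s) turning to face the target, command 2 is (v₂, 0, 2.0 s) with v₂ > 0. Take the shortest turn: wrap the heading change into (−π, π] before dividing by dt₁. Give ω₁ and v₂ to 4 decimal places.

ω₁ = -1.2607, v₂ = 2.1506

heading to target = atan2(0−-2.5, -1−-4.5) = 0.6202
Δθ = wrap(0.6202 − 3.1416) = -2.5213; ω₁ = Δθ/dt₁ = -1.2607
distance = √((-1−-4.5)² + (0−-2.5)²) = 4.3012; v₂ = distance/dt₂ = 2.1506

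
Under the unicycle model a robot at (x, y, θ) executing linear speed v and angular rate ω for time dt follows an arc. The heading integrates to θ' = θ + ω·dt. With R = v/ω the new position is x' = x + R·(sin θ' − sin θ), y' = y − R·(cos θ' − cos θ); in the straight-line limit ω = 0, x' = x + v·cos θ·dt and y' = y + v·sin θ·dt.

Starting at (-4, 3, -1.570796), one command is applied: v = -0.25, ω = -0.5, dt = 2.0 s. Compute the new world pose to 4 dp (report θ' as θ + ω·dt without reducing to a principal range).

θ' = -1.5708 + -0.5·2.0 = -2.5708
R = v/ω = -0.25/-0.5 = 0.5000
x' = -4 + 0.5000·(sin -2.5708 − sin -1.5708) = -3.7702
y' = 3 − 0.5000·(cos -2.5708 − cos -1.5708) = 3.4207

(-3.7702, 3.4207, -2.5708)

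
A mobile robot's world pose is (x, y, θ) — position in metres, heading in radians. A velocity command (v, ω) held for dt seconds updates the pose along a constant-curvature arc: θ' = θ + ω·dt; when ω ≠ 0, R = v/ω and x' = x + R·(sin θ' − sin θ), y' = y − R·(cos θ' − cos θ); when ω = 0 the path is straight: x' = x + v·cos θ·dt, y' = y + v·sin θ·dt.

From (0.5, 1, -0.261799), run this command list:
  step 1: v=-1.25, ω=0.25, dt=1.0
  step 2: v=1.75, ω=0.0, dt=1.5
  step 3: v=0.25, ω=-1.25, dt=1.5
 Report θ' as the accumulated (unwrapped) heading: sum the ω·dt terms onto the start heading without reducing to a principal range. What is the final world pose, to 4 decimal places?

step 1: θ'=-0.0118 (R=-5.0000) → pose (-0.7351, 1.1700, -0.0118)
step 2: θ'=-0.0118 (straight) → pose (1.8897, 1.1391, -0.0118)
step 3: θ'=-1.8868 (R=-0.2000) → pose (2.0775, 0.8769, -1.8868)

(2.0775, 0.8769, -1.8868)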